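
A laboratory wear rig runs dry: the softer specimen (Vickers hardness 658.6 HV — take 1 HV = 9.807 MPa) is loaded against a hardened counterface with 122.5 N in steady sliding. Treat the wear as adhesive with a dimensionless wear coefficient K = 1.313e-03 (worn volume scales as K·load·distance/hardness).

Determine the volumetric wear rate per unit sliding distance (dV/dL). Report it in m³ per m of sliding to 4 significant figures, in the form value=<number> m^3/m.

Each operation keeps full precision; intermediate values are shown rounded, and a lone final rounding to 4 significant digits.
Convert: Hardness H = 658.6 HV × 9.807 MPa/HV = 6459 MPa = 6.459e+09 Pa.
SI base units throughout: W = 122.5 N, H = 6.459e+09 Pa, K = 1.313e-03.
The wear rate dV/dL = K·W/H — distance-free: 1.313e-03 · 122.5 / 6.459e+09 = 2.490e-11 m³/m.

value=2.490e-11 m^3/m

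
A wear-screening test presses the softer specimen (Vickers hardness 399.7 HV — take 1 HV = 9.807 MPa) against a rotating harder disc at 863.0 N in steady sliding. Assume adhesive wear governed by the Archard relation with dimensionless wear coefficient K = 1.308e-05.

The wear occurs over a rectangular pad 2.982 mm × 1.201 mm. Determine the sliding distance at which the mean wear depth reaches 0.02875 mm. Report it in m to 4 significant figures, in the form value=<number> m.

value=35.76 m

Intermediates are displayed rounded, and every step holds full float precision, and a lone final rounding to 4 significant digits.
Hardness H = 399.7 HV × 9.807 MPa/HV = 3920 MPa = 3.920e+09 Pa.
Pad sides 2.982 mm × 1.201 mm = 0.002982 m × 0.001201 m. Contact area A = 0.002982 m × 0.001201 m = 3.581e-06 m².
Depth limit h_lim = 0.02875 mm = 2.875e-05 m.
Working in SI base units: W = 863.0 N, H = 3.920e+09 Pa, K = 1.308e-05.
Allowed volume V_lim = h_lim·A = 2.875e-05 · 3.581e-06 = 1.030e-10 m³.
Life L = V_lim·H/(K·W) = 1.030e-10 · 3.920e+09 / (1.308e-05 · 863.0) = 35.76 m.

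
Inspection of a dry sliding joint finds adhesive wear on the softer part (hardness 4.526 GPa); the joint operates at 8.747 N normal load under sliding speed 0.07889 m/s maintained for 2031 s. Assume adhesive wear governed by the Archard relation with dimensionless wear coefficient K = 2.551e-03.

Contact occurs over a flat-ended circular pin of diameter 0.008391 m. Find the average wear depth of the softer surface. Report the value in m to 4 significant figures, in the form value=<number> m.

value=1.428e-05 m

All arithmetic runs at full float precision, and intermediate values are displayed rounded. Rounded once at the end to four significant digits.
Convert: Distance covered L = v·t = 0.07889 m/s × 2031 s = 160.2 m.
Convert: Hardness H = 4.526 GPa = 4.526e+09 Pa.
Convert: Contact area A = π·d²/4 = π·(0.008391 m)²/4 = 5.530e-05 m².
Working in SI base units: W = 8.747 N, H = 4.526e+09 Pa, K = 2.551e-03.
Wear volume V = K·W·L/H = 2.551e-03 · 8.747 · 160.2 / 4.526e+09 = 7.899e-10 m³.
Mean depth h = V/A = 7.899e-10 / 5.530e-05 = 1.428e-05 m.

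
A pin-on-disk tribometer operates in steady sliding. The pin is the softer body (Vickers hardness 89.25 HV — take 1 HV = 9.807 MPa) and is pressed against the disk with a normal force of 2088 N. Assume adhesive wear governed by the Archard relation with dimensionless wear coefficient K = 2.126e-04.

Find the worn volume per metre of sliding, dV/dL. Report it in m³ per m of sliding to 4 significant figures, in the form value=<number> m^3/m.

value=5.072e-10 m^3/m

Intermediates are shown rounded; the computation runs at full float precision — rounded once at the end: 4 significant digits.
Hardness H = 89.25 HV × 9.807 MPa/HV = 875.3 MPa = 8.753e+08 Pa.
SI base units throughout: W = 2088 N, H = 8.753e+08 Pa, K = 2.126e-04.
The wear rate dV/dL = K·W/H (independent of L): 2.126e-04 · 2088 / 8.753e+08 = 5.072e-10 m³/m.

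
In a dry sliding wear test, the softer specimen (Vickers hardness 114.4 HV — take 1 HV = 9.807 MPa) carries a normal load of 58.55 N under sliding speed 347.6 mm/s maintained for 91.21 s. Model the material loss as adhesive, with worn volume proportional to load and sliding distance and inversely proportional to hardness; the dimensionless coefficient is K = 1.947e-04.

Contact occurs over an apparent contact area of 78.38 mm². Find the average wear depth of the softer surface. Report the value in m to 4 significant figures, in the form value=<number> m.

Shown intermediates are rounded — every step maintains full float precision. Rounded just once, at four significant figures.
Convert: Sliding speed v = 347.6 mm/s = 0.3476 m/s. Total distance L = v·t = 0.3476 m/s × 91.21 s = 31.70 m.
Convert: Hardness H = 114.4 HV × 9.807 MPa/HV = 1122 MPa = 1.122e+09 Pa.
Convert: Contact area A = 78.38 mm² = 7.838e-05 m².
As SI base values: W = 58.55 N, H = 1.122e+09 Pa, K = 1.947e-04.
Apply Archard: V = K·W·L/H = 1.947e-04 · 58.55 · 31.70 / 1.122e+09 = 3.221e-10 m³.
Average depth h = V/A = 3.221e-10 / 7.838e-05 = 4.110e-06 m.

value=4.110e-06 m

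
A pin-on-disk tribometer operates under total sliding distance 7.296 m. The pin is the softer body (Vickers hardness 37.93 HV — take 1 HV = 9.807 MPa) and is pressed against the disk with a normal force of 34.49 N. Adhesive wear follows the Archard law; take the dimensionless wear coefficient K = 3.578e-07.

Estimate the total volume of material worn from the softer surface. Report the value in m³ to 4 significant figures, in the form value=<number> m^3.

The intermediates are displayed rounded, and all working math runs at full precision, and rounded once at the end to 4 significant digits.
Convert: Hardness H = 37.93 HV × 9.807 MPa/HV = 372.0 MPa = 3.720e+08 Pa.
Expressed in SI base units: W = 34.49 N, H = 3.720e+08 Pa, K = 3.578e-07.
Archard volume V = K·W·L/H = 3.578e-07 · 34.49 · 7.296 / 3.720e+08 = 2.420e-13 m³.

value=2.420e-13 m^3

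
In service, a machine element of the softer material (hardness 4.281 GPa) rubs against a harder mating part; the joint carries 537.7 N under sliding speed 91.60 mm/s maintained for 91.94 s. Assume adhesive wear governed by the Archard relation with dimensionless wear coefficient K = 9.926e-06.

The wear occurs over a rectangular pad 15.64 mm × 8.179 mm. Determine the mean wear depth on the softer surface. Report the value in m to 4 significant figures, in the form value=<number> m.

All working math holds exact precision — printed values are rounded — one last rounding, at 4 significant figures.
Convert: Sliding speed v = 91.60 mm/s = 0.09160 m/s. Path length L = v·t = 0.09160 m/s × 91.94 s = 8.422 m.
Convert: Hardness H = 4.281 GPa = 4.281e+09 Pa.
Convert: Pad sides 15.64 mm × 8.179 mm = 0.01564 m × 0.008179 m. Contact area A = 0.01564 m × 0.008179 m = 1.279e-04 m².
Restated in SI base units: W = 537.7 N, H = 4.281e+09 Pa, K = 9.926e-06.
Volume removed: V = K·W·L/H = 9.926e-06 · 537.7 · 8.422 / 4.281e+09 = 1.050e-11 m³.
Mean wear depth h = V/A = 1.050e-11 / 1.279e-04 = 8.208e-08 m.

value=8.208e-08 m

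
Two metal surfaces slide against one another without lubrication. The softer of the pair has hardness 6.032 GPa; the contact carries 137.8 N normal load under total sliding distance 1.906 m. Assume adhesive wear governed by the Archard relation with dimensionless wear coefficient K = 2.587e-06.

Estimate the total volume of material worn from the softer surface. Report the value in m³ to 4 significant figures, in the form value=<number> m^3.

value=1.126e-13 m^3

Intermediate values are shown rounded. Each operation carries full float precision, and one last rounding, at four significant figures.
Hardness H = 6.032 GPa = 6.032e+09 Pa.
SI base units throughout: W = 137.8 N, H = 6.032e+09 Pa, K = 2.587e-06.
Wear volume V = K·W·L/H = 2.587e-06 · 137.8 · 1.906 / 6.032e+09 = 1.126e-13 m³.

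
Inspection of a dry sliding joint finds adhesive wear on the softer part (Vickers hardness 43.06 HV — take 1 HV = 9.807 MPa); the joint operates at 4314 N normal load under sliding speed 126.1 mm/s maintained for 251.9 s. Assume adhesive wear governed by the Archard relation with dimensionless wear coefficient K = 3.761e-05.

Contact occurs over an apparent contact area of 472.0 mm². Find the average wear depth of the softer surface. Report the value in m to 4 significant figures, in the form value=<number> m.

All arithmetic runs at full float precision, and intermediates are displayed rounded, and one last rounding: 4 significant digits.
Convert: Sliding speed v = 126.1 mm/s = 0.1261 m/s. The distance L = v·t = 0.1261 m/s × 251.9 s = 31.76 m.
Convert: Hardness H = 43.06 HV × 9.807 MPa/HV = 422.3 MPa = 4.223e+08 Pa.
Convert: Contact area A = 472.0 mm² = 4.720e-04 m².
As SI base values: W = 4314 N, H = 4.223e+08 Pa, K = 3.761e-05.
Worn volume V = K·W·L/H = 3.761e-05 · 4314 · 31.76 / 4.223e+08 = 1.220e-08 m³.
Average depth h = V/A = 1.220e-08 / 4.720e-04 = 2.586e-05 m.

value=2.586e-05 m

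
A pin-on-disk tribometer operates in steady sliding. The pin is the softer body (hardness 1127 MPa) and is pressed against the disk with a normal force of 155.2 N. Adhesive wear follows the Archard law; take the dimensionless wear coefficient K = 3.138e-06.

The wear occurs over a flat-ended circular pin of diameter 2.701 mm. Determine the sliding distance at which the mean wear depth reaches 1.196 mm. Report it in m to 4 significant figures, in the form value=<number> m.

Intermediates are displayed rounded. Each operation carries full float precision, and rounded just once to four significant figures.
Convert: Hardness H = 1127 MPa = 1.127e+09 Pa.
Convert: Pin diameter d = 2.701 mm = 0.002701 m. Contact area A = π·d²/4 = π·(0.002701 m)²/4 = 5.730e-06 m².
Convert: Depth limit h_lim = 1.196 mm = 0.001196 m.
SI base units throughout: W = 155.2 N, H = 1.127e+09 Pa, K = 3.138e-06.
At the depth limit, V_lim = h_lim·A = 0.001196 · 5.730e-06 = 6.853e-09 m³.
So the life L = V_lim·H/(K·W) = 6.853e-09 · 1.127e+09 / (3.138e-06 · 155.2) = 1.586e+04 m.

value=1.586e+04 m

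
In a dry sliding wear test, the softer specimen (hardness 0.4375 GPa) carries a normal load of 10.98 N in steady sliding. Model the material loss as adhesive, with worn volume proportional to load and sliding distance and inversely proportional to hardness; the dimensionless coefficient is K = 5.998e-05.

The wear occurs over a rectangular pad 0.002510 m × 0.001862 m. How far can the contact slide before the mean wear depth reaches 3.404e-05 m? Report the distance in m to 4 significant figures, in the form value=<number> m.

value=105.7 m

All arithmetic carries exact precision; intermediate values appear rounded. Rounded once at the end, at four significant figures.
Convert: Hardness H = 0.4375 GPa = 4.375e+08 Pa.
Convert: Contact area A = 0.002510 m × 0.001862 m = 4.674e-06 m².
Expressed in SI base units: W = 10.98 N, H = 4.375e+08 Pa, K = 5.998e-05.
At the depth limit, V_lim = h_lim·A = 3.404e-05 · 4.674e-06 = 1.591e-10 m³.
So the life L = V_lim·H/(K·W) = 1.591e-10 · 4.375e+08 / (5.998e-05 · 10.98) = 105.7 m.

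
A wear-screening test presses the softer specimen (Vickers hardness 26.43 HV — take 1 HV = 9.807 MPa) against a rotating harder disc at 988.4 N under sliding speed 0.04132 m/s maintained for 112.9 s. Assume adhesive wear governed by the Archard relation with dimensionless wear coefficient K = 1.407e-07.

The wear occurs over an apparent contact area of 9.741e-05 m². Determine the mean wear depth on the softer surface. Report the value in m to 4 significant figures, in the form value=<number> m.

Shown intermediates are rounded, and the algebra holds full precision; a lone final rounding, at 4 significant figures.
Convert: Total distance L = v·t = 0.04132 m/s × 112.9 s = 4.665 m.
Convert: Hardness H = 26.43 HV × 9.807 MPa/HV = 259.2 MPa = 2.592e+08 Pa.
In SI base units, W = 988.4 N, H = 2.592e+08 Pa, K = 1.407e-07.
By Archard's law, V = K·W·L/H = 1.407e-07 · 988.4 · 4.665 / 2.592e+08 = 2.503e-12 m³.
Mean wear depth h = V/A = 2.503e-12 / 9.741e-05 = 2.569e-08 m.

value=2.569e-08 m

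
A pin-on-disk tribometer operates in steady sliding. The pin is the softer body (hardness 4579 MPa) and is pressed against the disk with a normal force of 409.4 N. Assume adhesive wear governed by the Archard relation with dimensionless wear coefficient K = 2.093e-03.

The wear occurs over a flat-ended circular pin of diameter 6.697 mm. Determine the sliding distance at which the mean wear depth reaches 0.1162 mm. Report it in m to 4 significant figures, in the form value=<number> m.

All working math runs at full float precision — printed values are rounded; one final rounding: 4 significant figures.
Hardness H = 4579 MPa = 4.579e+09 Pa.
Pin diameter d = 6.697 mm = 0.006697 m. Contact area A = π·d²/4 = π·(0.006697 m)²/4 = 3.522e-05 m².
Depth limit h_lim = 0.1162 mm = 1.162e-04 m.
In SI base units, W = 409.4 N, H = 4.579e+09 Pa, K = 2.093e-03.
Allowed volume V_lim = h_lim·A = 1.162e-04 · 3.522e-05 = 4.093e-09 m³.
Inverting, life L = V_lim·H/(K·W) = 4.093e-09 · 4.579e+09 / (2.093e-03 · 409.4) = 21.87 m.

value=21.87 m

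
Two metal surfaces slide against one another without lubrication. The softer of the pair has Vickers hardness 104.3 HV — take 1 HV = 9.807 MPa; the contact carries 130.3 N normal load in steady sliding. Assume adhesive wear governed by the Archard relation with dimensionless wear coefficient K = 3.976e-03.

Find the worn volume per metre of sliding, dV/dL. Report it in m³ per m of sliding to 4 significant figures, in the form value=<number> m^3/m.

All arithmetic holds full precision — intermediates are displayed rounded. Rounded just once, at 4 significant digits.
Convert: Hardness H = 104.3 HV × 9.807 MPa/HV = 1023 MPa = 1.023e+09 Pa.
Working in SI base units: W = 130.3 N, H = 1.023e+09 Pa, K = 3.976e-03.
Rate of wear dV/dL = K·W/H (no L dependence): 3.976e-03 · 130.3 / 1.023e+09 = 5.065e-10 m³/m.

value=5.065e-10 m^3/m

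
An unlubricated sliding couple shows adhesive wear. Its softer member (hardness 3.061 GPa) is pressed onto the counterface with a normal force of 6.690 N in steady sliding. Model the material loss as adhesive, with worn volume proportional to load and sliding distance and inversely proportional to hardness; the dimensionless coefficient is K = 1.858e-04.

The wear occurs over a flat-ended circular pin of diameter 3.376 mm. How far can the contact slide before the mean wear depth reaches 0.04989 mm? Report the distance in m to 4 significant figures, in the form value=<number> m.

value=1100 m

Displayed values are rounded — all working math runs at exact precision; rounded once at the end to 4 significant figures.
Convert: Hardness H = 3.061 GPa = 3.061e+09 Pa.
Convert: Pin diameter d = 3.376 mm = 0.003376 m. Contact area A = π·d²/4 = π·(0.003376 m)²/4 = 8.951e-06 m².
Convert: Depth limit h_lim = 0.04989 mm = 4.989e-05 m.
Collected in SI base units: W = 6.690 N, H = 3.061e+09 Pa, K = 1.858e-04.
Permissible volume V_lim = h_lim·A = 4.989e-05 · 8.951e-06 = 4.466e-10 m³.
Thus life L = V_lim·H/(K·W) = 4.466e-10 · 3.061e+09 / (1.858e-04 · 6.690) = 1100 m.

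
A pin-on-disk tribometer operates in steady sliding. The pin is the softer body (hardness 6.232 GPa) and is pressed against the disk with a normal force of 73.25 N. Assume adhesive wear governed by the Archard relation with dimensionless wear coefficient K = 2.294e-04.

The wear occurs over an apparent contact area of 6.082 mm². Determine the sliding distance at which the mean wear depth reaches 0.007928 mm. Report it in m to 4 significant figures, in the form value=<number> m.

value=17.88 m

Quoted intermediates are rounded — all arithmetic maintains exact precision; a lone final rounding, at four significant figures.
Hardness H = 6.232 GPa = 6.232e+09 Pa.
Contact area A = 6.082 mm² = 6.082e-06 m².
Depth limit h_lim = 0.007928 mm = 7.928e-06 m.
In SI base units: W = 73.25 N, H = 6.232e+09 Pa, K = 2.294e-04.
At the depth limit, V_lim = h_lim·A = 7.928e-06 · 6.082e-06 = 4.822e-11 m³.
Life L = V_lim·H/(K·W) = 4.822e-11 · 6.232e+09 / (2.294e-04 · 73.25) = 17.88 m.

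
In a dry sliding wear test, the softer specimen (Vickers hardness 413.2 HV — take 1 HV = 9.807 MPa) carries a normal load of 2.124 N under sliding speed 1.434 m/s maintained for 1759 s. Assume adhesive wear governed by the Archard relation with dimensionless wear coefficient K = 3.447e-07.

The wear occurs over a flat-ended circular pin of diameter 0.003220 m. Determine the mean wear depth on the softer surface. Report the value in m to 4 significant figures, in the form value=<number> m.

value=5.596e-08 m

The intermediates are shown rounded. The computation holds full float precision. Rounded once at the end to four significant digits.
Total distance L = v·t = 1.434 m/s × 1759 s = 2522 m.
Hardness H = 413.2 HV × 9.807 MPa/HV = 4052 MPa = 4.052e+09 Pa.
Contact area A = π·d²/4 = π·(0.003220 m)²/4 = 8.143e-06 m².
Working in SI base units: W = 2.124 N, H = 4.052e+09 Pa, K = 3.447e-07.
Archard volume V = K·W·L/H = 3.447e-07 · 2.124 · 2522 / 4.052e+09 = 4.557e-13 m³.
Mean wear depth h = V/A = 4.557e-13 / 8.143e-06 = 5.596e-08 m.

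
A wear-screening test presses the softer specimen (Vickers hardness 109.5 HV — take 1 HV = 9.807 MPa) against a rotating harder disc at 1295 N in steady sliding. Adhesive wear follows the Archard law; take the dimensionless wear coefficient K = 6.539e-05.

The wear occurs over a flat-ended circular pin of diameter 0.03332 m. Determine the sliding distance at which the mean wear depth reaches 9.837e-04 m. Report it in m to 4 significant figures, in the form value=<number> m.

value=1.088e+04 m

All arithmetic holds exact precision, and intermediates appear rounded — rounded just once, at 4 significant figures.
Hardness H = 109.5 HV × 9.807 MPa/HV = 1074 MPa = 1.074e+09 Pa.
Contact area A = π·d²/4 = π·(0.03332 m)²/4 = 8.720e-04 m².
Working in SI base units: W = 1295 N, H = 1.074e+09 Pa, K = 6.539e-05.
Permissible volume V_lim = h_lim·A = 9.837e-04 · 8.720e-04 = 8.578e-07 m³.
Inverting, life L = V_lim·H/(K·W) = 8.578e-07 · 1.074e+09 / (6.539e-05 · 1295) = 1.088e+04 m.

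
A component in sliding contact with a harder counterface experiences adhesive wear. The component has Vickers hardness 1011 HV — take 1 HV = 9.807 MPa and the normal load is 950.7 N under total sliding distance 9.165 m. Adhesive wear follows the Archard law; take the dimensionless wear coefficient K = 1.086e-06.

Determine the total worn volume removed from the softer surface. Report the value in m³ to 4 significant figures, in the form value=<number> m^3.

Intermediate values are shown rounded; the computation runs at full float precision — one final rounding to 4 significant digits.
Convert: Hardness H = 1011 HV × 9.807 MPa/HV = 9915 MPa = 9.915e+09 Pa.
Working in SI base units: W = 950.7 N, H = 9.915e+09 Pa, K = 1.086e-06.
Wear volume V = K·W·L/H = 1.086e-06 · 950.7 · 9.165 / 9.915e+09 = 9.544e-13 m³.

value=9.544e-13 m^3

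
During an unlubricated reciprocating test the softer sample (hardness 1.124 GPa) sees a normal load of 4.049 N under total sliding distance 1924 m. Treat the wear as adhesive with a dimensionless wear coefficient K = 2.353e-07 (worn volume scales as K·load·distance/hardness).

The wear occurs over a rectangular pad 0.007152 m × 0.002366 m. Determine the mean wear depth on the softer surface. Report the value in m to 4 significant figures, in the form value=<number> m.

value=9.638e-08 m

All arithmetic holds exact precision. Intermediate values are printed rounded — one last rounding, at 4 significant digits.
Hardness H = 1.124 GPa = 1.124e+09 Pa.
Contact area A = 0.007152 m × 0.002366 m = 1.692e-05 m².
As SI base values: W = 4.049 N, H = 1.124e+09 Pa, K = 2.353e-07.
Archard volume V = K·W·L/H = 2.353e-07 · 4.049 · 1924 / 1.124e+09 = 1.631e-12 m³.
Average depth h = V/A = 1.631e-12 / 1.692e-05 = 9.638e-08 m.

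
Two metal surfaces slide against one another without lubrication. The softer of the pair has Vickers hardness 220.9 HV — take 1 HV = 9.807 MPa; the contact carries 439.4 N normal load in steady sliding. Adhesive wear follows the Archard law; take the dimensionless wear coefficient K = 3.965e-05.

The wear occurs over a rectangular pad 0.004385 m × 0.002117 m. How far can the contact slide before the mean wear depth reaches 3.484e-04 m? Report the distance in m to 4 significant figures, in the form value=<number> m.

Quoted intermediates are rounded — all working math keeps exact precision; a lone final rounding, at 4 significant figures.
Convert: Hardness H = 220.9 HV × 9.807 MPa/HV = 2166 MPa = 2.166e+09 Pa.
Convert: Contact area A = 0.004385 m × 0.002117 m = 9.283e-06 m².
Restated in SI base units: W = 439.4 N, H = 2.166e+09 Pa, K = 3.965e-05.
Volume at the limit: V_lim = h_lim·A = 3.484e-04 · 9.283e-06 = 3.234e-09 m³.
Inverting, life L = V_lim·H/(K·W) = 3.234e-09 · 2.166e+09 / (3.965e-05 · 439.4) = 402.2 m.

value=402.2 m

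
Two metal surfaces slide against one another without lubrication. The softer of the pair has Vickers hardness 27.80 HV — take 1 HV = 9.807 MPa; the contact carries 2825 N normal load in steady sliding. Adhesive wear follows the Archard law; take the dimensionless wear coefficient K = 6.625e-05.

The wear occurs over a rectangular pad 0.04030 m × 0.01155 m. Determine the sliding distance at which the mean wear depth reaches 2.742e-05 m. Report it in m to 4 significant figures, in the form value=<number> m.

value=18.59 m

Intermediates are printed rounded; every step runs at full precision — one final rounding to four significant figures.
Convert: Hardness H = 27.80 HV × 9.807 MPa/HV = 272.6 MPa = 2.726e+08 Pa.
Convert: Contact area A = 0.04030 m × 0.01155 m = 4.655e-04 m².
In SI base units, W = 2825 N, H = 2.726e+08 Pa, K = 6.625e-05.
Limit volume V_lim = h_lim·A = 2.742e-05 · 4.655e-04 = 1.276e-08 m³.
Sliding life L = V_lim·H/(K·W) = 1.276e-08 · 2.726e+08 / (6.625e-05 · 2825) = 18.59 m.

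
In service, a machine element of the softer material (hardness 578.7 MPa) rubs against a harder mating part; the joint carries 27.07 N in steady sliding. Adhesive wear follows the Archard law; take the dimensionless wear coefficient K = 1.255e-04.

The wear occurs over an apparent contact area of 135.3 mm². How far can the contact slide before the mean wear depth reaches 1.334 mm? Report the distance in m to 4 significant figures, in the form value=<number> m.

All working math holds full precision. Printed values are rounded; rounded once at the end to 4 significant digits.
Hardness H = 578.7 MPa = 5.787e+08 Pa.
Contact area A = 135.3 mm² = 1.353e-04 m².
Depth limit h_lim = 1.334 mm = 0.001334 m.
In SI base units: W = 27.07 N, H = 5.787e+08 Pa, K = 1.255e-04.
Wearable volume V_lim = h_lim·A = 0.001334 · 1.353e-04 = 1.805e-07 m³.
So the life L = V_lim·H/(K·W) = 1.805e-07 · 5.787e+08 / (1.255e-04 · 27.07) = 3.075e+04 m.

value=3.075e+04 m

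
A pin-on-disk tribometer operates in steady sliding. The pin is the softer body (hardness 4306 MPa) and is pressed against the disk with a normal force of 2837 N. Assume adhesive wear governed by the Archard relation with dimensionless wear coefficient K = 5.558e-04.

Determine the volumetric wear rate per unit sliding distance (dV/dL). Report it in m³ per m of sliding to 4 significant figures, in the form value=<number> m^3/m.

The intermediates appear rounded. All working math carries full precision, and one final rounding: 4 significant figures.
Convert: Hardness H = 4306 MPa = 4.306e+09 Pa.
Expressed in SI base units: W = 2837 N, H = 4.306e+09 Pa, K = 5.558e-04.
Rate of wear dV/dL = K·W/H — distance-free: 5.558e-04 · 2837 / 4.306e+09 = 3.662e-10 m³/m.

value=3.662e-10 m^3/m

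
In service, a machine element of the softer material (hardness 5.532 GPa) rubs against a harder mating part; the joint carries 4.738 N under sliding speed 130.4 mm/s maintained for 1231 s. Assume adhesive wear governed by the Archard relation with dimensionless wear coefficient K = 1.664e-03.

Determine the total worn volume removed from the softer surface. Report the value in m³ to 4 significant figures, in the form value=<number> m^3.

value=2.288e-10 m^3

Each operation runs at exact precision. Intermediates are displayed rounded; a single final rounding: 4 significant figures.
Sliding speed v = 130.4 mm/s = 0.1304 m/s. Distance L = v·t = 0.1304 m/s × 1231 s = 160.5 m.
Hardness H = 5.532 GPa = 5.532e+09 Pa.
Restated in SI base units: W = 4.738 N, H = 5.532e+09 Pa, K = 1.664e-03.
Wear volume V = K·W·L/H = 1.664e-03 · 4.738 · 160.5 / 5.532e+09 = 2.288e-10 m³.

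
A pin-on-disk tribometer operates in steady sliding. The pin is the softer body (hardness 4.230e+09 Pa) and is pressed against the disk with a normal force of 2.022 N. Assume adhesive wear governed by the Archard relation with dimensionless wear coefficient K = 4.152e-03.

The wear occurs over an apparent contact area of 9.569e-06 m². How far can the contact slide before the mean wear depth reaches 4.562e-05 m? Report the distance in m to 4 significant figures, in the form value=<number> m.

Each operation runs at full precision; intermediates are displayed rounded. Rounded just once to 4 significant digits.
SI base units throughout: W = 2.022 N, H = 4.230e+09 Pa, K = 4.152e-03.
At the depth limit, V_lim = h_lim·A = 4.562e-05 · 9.569e-06 = 4.365e-10 m³.
Life L = V_lim·H/(K·W) = 4.365e-10 · 4.230e+09 / (4.152e-03 · 2.022) = 219.9 m.

value=219.9 m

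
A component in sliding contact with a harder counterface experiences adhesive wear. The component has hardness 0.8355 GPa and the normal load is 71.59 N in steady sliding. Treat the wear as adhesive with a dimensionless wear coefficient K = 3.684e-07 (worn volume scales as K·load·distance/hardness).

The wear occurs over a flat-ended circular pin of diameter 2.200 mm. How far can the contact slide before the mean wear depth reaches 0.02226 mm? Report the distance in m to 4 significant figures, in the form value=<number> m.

The intermediates are displayed rounded, and the algebra keeps full precision. Rounded just once: 4 significant figures.
Hardness H = 0.8355 GPa = 8.355e+08 Pa.
Pin diameter d = 2.200 mm = 0.002200 m. Contact area A = π·d²/4 = π·(0.002200 m)²/4 = 3.801e-06 m².
Depth limit h_lim = 0.02226 mm = 2.226e-05 m.
Expressed in SI base units: W = 71.59 N, H = 8.355e+08 Pa, K = 3.684e-07.
At the depth limit, V_lim = h_lim·A = 2.226e-05 · 3.801e-06 = 8.462e-11 m³.
Life L = V_lim·H/(K·W) = 8.462e-11 · 8.355e+08 / (3.684e-07 · 71.59) = 2681 m.

value=2681 m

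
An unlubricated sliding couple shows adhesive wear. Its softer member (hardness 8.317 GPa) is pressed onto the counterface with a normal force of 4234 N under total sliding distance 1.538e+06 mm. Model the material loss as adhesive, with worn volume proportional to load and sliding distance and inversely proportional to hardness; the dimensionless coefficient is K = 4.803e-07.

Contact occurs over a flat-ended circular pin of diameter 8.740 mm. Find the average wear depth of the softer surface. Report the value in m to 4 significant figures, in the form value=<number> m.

Intermediates appear rounded. All working math carries full float precision — rounded once at the end: 4 significant figures.
Convert: Sliding distance L = 1.538e+06 mm = 1538 m.
Convert: Hardness H = 8.317 GPa = 8.317e+09 Pa.
Convert: Pin diameter d = 8.740 mm = 0.008740 m. Contact area A = π·d²/4 = π·(0.008740 m)²/4 = 5.999e-05 m².
As SI base values: W = 4234 N, H = 8.317e+09 Pa, K = 4.803e-07.
Archard relation: V = K·W·L/H = 4.803e-07 · 4234 · 1538 / 8.317e+09 = 3.761e-10 m³.
Mean depth h = V/A = 3.761e-10 / 5.999e-05 = 6.268e-06 m.

value=6.268e-06 m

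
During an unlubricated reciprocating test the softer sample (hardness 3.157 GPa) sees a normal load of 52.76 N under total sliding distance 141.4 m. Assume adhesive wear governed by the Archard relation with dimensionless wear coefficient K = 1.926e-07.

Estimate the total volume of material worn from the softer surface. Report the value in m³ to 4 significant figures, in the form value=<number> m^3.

value=4.551e-13 m^3

Intermediate values are printed rounded. Every step holds full float precision — a lone final rounding, at 4 significant digits.
Convert: Hardness H = 3.157 GPa = 3.157e+09 Pa.
Collected in SI base units: W = 52.76 N, H = 3.157e+09 Pa, K = 1.926e-07.
By Archard's law, V = K·W·L/H = 1.926e-07 · 52.76 · 141.4 / 3.157e+09 = 4.551e-13 m³.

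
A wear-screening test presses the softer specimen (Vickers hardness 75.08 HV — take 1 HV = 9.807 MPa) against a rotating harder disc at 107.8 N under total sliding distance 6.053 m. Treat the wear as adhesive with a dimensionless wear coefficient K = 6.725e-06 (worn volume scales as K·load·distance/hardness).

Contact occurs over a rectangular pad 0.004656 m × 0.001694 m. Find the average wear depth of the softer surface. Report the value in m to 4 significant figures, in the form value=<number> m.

Intermediate values appear rounded, and each operation carries exact precision; a lone final rounding, at four significant figures.
Hardness H = 75.08 HV × 9.807 MPa/HV = 736.3 MPa = 7.363e+08 Pa.
Contact area A = 0.004656 m × 0.001694 m = 7.887e-06 m².
In SI base units, W = 107.8 N, H = 7.363e+08 Pa, K = 6.725e-06.
Archard relation: V = K·W·L/H = 6.725e-06 · 107.8 · 6.053 / 7.363e+08 = 5.960e-12 m³.
Depth h = V/A = 5.960e-12 / 7.887e-06 = 7.556e-07 m.

value=7.556e-07 m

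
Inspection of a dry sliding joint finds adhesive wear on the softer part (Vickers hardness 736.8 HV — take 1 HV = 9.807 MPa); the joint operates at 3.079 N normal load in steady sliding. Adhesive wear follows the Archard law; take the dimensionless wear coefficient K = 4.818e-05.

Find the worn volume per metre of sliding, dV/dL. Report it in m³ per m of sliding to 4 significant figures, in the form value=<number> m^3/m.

The computation maintains full precision, and intermediates are displayed rounded, and a single final rounding, at 4 significant figures.
Convert: Hardness H = 736.8 HV × 9.807 MPa/HV = 7226 MPa = 7.226e+09 Pa.
In SI base units, W = 3.079 N, H = 7.226e+09 Pa, K = 4.818e-05.
Wear rate dV/dL = K·W/H: 4.818e-05 · 3.079 / 7.226e+09 = 2.053e-14 m³/m.

value=2.053e-14 m^3/m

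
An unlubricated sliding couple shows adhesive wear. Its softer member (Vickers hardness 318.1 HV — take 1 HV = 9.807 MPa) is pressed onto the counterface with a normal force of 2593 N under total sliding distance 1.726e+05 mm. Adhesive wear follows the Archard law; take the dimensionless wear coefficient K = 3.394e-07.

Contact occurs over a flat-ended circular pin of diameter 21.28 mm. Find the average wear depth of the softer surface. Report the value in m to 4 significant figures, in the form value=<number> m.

value=1.369e-07 m

Each operation maintains full precision, and intermediate values are printed rounded; a single final rounding to four significant digits.
Convert: The distance L = 1.726e+05 mm = 172.6 m.
Convert: Hardness H = 318.1 HV × 9.807 MPa/HV = 3120 MPa = 3.120e+09 Pa.
Convert: Pin diameter d = 21.28 mm = 0.02128 m. Contact area A = π·d²/4 = π·(0.02128 m)²/4 = 3.557e-04 m².
Restated in SI base units: W = 2593 N, H = 3.120e+09 Pa, K = 3.394e-07.
Worn volume V = K·W·L/H = 3.394e-07 · 2593 · 172.6 / 3.120e+09 = 4.869e-11 m³.
Mean depth h = V/A = 4.869e-11 / 3.557e-04 = 1.369e-07 m.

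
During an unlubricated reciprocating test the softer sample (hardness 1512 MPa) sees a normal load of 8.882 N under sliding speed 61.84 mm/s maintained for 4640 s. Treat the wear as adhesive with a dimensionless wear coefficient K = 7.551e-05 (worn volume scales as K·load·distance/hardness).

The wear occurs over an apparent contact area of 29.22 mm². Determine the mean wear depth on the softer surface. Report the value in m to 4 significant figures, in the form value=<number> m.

value=4.356e-06 m

Every step carries full float precision — intermediate values are printed rounded; rounded just once to four significant digits.
Convert: Sliding speed v = 61.84 mm/s = 0.06184 m/s. Sliding distance L = v·t = 0.06184 m/s × 4640 s = 286.9 m.
Convert: Hardness H = 1512 MPa = 1.512e+09 Pa.
Convert: Contact area A = 29.22 mm² = 2.922e-05 m².
SI base units throughout: W = 8.882 N, H = 1.512e+09 Pa, K = 7.551e-05.
Volume removed: V = K·W·L/H = 7.551e-05 · 8.882 · 286.9 / 1.512e+09 = 1.273e-10 m³.
Wear depth h = V/A = 1.273e-10 / 2.922e-05 = 4.356e-06 m.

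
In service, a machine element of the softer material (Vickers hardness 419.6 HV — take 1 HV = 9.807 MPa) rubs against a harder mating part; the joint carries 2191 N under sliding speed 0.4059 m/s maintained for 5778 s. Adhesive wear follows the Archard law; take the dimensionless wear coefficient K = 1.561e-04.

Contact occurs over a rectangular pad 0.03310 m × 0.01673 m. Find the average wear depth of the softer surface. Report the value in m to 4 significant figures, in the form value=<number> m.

All arithmetic carries exact precision. Intermediate values appear rounded. Rounded once at the end: four significant digits.
Total distance L = v·t = 0.4059 m/s × 5778 s = 2345 m.
Hardness H = 419.6 HV × 9.807 MPa/HV = 4115 MPa = 4.115e+09 Pa.
Contact area A = 0.03310 m × 0.01673 m = 5.538e-04 m².
Restated in SI base units: W = 2191 N, H = 4.115e+09 Pa, K = 1.561e-04.
Worn volume V = K·W·L/H = 1.561e-04 · 2191 · 2345 / 4.115e+09 = 1.949e-07 m³.
Depth of wear h = V/A = 1.949e-07 / 5.538e-04 = 3.520e-04 m.

value=3.520e-04 m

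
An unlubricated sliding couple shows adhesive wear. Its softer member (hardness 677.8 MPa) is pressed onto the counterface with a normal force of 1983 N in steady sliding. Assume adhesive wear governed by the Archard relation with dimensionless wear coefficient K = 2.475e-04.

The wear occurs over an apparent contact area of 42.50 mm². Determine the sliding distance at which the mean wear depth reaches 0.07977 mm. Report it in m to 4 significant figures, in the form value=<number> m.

The intermediates are displayed rounded. The computation keeps full float precision. Rounded once at the end: 4 significant digits.
Convert: Hardness H = 677.8 MPa = 6.778e+08 Pa.
Convert: Contact area A = 42.50 mm² = 4.250e-05 m².
Convert: Depth limit h_lim = 0.07977 mm = 7.977e-05 m.
Restated in SI base units: W = 1983 N, H = 6.778e+08 Pa, K = 2.475e-04.
At the depth limit, V_lim = h_lim·A = 7.977e-05 · 4.250e-05 = 3.390e-09 m³.
Inverting, life L = V_lim·H/(K·W) = 3.390e-09 · 6.778e+08 / (2.475e-04 · 1983) = 4.682 m.

value=4.682 m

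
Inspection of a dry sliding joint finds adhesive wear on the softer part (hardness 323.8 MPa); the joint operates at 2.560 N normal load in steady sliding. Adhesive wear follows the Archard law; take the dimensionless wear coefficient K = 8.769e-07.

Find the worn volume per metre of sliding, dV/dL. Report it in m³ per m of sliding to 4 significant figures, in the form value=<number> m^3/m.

value=6.933e-15 m^3/m

Each operation holds full precision. Intermediates are shown rounded; one last rounding: 4 significant digits.
Convert: Hardness H = 323.8 MPa = 3.238e+08 Pa.
In SI base units: W = 2.560 N, H = 3.238e+08 Pa, K = 8.769e-07.
Wear rate dV/dL = K·W/H: 8.769e-07 · 2.560 / 3.238e+08 = 6.933e-15 m³/m.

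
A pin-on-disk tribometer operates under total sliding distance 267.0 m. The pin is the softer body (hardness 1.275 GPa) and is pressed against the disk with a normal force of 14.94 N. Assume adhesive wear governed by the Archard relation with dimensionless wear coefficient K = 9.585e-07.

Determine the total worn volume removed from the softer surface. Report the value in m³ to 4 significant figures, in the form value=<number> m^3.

value=2.999e-12 m^3

Each operation maintains full float precision; intermediates are shown rounded — one last rounding to four significant figures.
Hardness H = 1.275 GPa = 1.275e+09 Pa.
In SI base units, W = 14.94 N, H = 1.275e+09 Pa, K = 9.585e-07.
Archard volume V = K·W·L/H = 9.585e-07 · 14.94 · 267.0 / 1.275e+09 = 2.999e-12 m³.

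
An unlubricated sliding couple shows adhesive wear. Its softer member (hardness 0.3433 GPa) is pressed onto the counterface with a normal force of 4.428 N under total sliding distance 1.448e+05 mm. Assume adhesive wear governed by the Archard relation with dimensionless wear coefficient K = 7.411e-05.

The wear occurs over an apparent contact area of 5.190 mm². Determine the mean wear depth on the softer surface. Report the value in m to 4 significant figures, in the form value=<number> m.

All working math maintains full precision, and intermediates appear rounded; a single final rounding: 4 significant figures.
Convert: The distance L = 1.448e+05 mm = 144.8 m.
Convert: Hardness H = 0.3433 GPa = 3.433e+08 Pa.
Convert: Contact area A = 5.190 mm² = 5.190e-06 m².
SI base units throughout: W = 4.428 N, H = 3.433e+08 Pa, K = 7.411e-05.
The Archard volume V = K·W·L/H = 7.411e-05 · 4.428 · 144.8 / 3.433e+08 = 1.384e-10 m³.
Mean depth h = V/A = 1.384e-10 / 5.190e-06 = 2.667e-05 m.

value=2.667e-05 m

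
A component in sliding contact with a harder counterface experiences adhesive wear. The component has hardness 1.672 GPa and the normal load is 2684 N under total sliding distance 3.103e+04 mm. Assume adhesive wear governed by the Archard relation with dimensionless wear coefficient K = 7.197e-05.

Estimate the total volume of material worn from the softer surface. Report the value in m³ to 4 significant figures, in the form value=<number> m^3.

value=3.585e-09 m^3

The intermediates appear rounded; all working math holds full precision. Rounded just once, at four significant digits.
The distance L = 3.103e+04 mm = 31.03 m.
Hardness H = 1.672 GPa = 1.672e+09 Pa.
Collected in SI base units: W = 2684 N, H = 1.672e+09 Pa, K = 7.197e-05.
Wear volume V = K·W·L/H = 7.197e-05 · 2684 · 31.03 / 1.672e+09 = 3.585e-09 m³.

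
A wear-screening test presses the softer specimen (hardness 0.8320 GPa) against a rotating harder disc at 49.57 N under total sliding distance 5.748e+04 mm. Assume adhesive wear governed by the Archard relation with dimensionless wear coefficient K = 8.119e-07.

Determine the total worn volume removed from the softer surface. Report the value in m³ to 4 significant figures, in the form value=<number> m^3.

Intermediate values appear rounded, and the algebra maintains exact precision; one final rounding: four significant digits.
Convert: Distance covered L = 5.748e+04 mm = 57.48 m.
Convert: Hardness H = 0.8320 GPa = 8.320e+08 Pa.
In SI base units, W = 49.57 N, H = 8.320e+08 Pa, K = 8.119e-07.
Worn volume V = K·W·L/H = 8.119e-07 · 49.57 · 57.48 / 8.320e+08 = 2.780e-12 m³.

value=2.780e-12 m^3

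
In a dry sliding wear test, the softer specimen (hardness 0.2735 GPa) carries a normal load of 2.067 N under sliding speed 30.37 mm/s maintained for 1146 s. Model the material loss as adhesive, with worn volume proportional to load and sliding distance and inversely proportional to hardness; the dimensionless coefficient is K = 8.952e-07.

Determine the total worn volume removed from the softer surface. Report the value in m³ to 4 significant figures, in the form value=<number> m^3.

The intermediates are shown rounded, and all working math keeps full float precision, and one last rounding: four significant digits.
Sliding speed v = 30.37 mm/s = 0.03037 m/s. Distance L = v·t = 0.03037 m/s × 1146 s = 34.80 m.
Hardness H = 0.2735 GPa = 2.735e+08 Pa.
Working in SI base units: W = 2.067 N, H = 2.735e+08 Pa, K = 8.952e-07.
The Archard volume V = K·W·L/H = 8.952e-07 · 2.067 · 34.80 / 2.735e+08 = 2.355e-13 m³.

value=2.355e-13 m^3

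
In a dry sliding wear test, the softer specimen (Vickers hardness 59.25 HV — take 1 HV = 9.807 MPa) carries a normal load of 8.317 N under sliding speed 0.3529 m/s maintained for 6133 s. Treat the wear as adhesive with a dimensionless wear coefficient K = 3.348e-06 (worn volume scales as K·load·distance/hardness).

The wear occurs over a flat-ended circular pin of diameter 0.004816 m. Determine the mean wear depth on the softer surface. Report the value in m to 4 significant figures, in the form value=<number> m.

Intermediate values are displayed rounded, and all arithmetic holds exact precision. Rounded once at the end: four significant figures.
Convert: Total distance L = v·t = 0.3529 m/s × 6133 s = 2164 m.
Convert: Hardness H = 59.25 HV × 9.807 MPa/HV = 581.1 MPa = 5.811e+08 Pa.
Convert: Contact area A = π·d²/4 = π·(0.004816 m)²/4 = 1.822e-05 m².
SI base units throughout: W = 8.317 N, H = 5.811e+08 Pa, K = 3.348e-06.
Wear volume V = K·W·L/H = 3.348e-06 · 8.317 · 2164 / 5.811e+08 = 1.037e-10 m³.
Mean wear depth h = V/A = 1.037e-10 / 1.822e-05 = 5.694e-06 m.

value=5.694e-06 m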